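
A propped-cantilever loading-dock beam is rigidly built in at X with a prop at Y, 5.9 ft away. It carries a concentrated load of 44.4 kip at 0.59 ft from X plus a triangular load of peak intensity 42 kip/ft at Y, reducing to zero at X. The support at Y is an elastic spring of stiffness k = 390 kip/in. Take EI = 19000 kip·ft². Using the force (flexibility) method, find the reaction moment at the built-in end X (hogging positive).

M_X = 130.4 kip·ft

Choose R_Y as the redundant. The primary structure is the cantilever fixed at X.
Free-end deflection of the primary structure under the applied loading (downward +):
  point load 44.4 at a = 0.59: Pa²(3L − a)/(6EI) = 44.07/EI
  triangular load, peak 42 at the free end: 11w₀L⁴/(120EI) = 4665/EI
  δ_0 = 4709/EI
Tip deflection under a unit load at Y: L³/(3EI) = 68.46/EI.
With EI = 19000 kip·ft²: δ_0 = 0.24786 ft and δ_{YY} = 0.003603 ft/kip.
Compatibility — the spring shortens by R_Y/k under the reaction it provides: δ_0 − R_Y·δ_{YY} = R_Y/k. With 1/k = 1/(390×12) ft/kip = 0.000214 ft/kip, R_Y = δ_0 / (δ_{YY} + 1/k) = 0.24786 / (0.003603 + 0.000214) = 64.94 kip.
Moment equilibrium about X: M_X = Σ(load moments about X) − R_Y·L = 513.5 − 64.94×5.9 = 130.4 kip·ft.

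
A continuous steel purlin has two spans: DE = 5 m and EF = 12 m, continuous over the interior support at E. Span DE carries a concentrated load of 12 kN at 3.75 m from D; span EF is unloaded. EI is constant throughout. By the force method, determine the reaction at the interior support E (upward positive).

Take M_E as the redundant. Released structure: two simple spans DE and EF with a hinge at E.
Rotations at E on the released spans (each span's end-slope, ×1/EI):
  span DE: point load 12 at a = 3.75: Pab(L + a)/(6LEI) = 16.41/EI
  relative rotation θ_0 = (16.41 + 0)/EI = 16.41/EI
A unit hogging moment at E produces rotation L₁/(3EI) + L₂/(3EI) = 5.667/EI.
Compatibility: M_E·(L₁+L₂)/(3EI) = θ_0, giving M_E = 2.895 kN·m (hogging).
Span DE, ΣM about D with M_E applied at E: R_E^{DE}·5 = 45 + 2.895, so R_E^{DE} = 9.579 kN and R_D = 12 − 9.579 = 2.421 kN.
Span EF, ΣM about F: R_E^{EF}·12 = 0 + 2.895, so R_E^{EF} = 0.2413 kN and R_F = 0 − 0.2413 = -0.2413 kN.
R_E = 9.579 + 0.2413 = 9.82 kN.

R_E = 9.82 kN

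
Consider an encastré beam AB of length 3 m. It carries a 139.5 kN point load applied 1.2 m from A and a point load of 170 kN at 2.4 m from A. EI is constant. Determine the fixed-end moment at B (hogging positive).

Take the two fixed-end moments M_A, M_B as redundants; the released structure is the simple span AB.
End rotations of the released simple span under the applied load (×1/EI):
  at A: point load 139.5 at a = 1.2: Pab(L + b)/(6LEI) = 80.35/EI
  at B: point load 139.5 at a = 1.2: Pab(L + a)/(6LEI) = 70.31/EI
  at A: point load 170 at a = 2.4: Pab(L + b)/(6LEI) = 48.96/EI
  at B: point load 170 at a = 2.4: Pab(L + a)/(6LEI) = 73.44/EI
  θ_A0 = 129.3/EI,  θ_B0 = 143.7/EI
Flexibility coefficients: a unit moment at one end gives L/(3EI) there and L/(6EI) at the far end, so f₁₁ = f₂₂ = 1/EI and f₁₂ = f₂₁ = 0.5/EI.
Compatibility — zero rotation at each built-in end:
  1 M_A + 0.5 M_B = 129.3
  0.5 M_A + 1 M_B = 143.7
Solving the pair gives M_A = 76.58 kN·m and M_B = 105.5 kN·m (hogging).

M_B = 105.5 kN·m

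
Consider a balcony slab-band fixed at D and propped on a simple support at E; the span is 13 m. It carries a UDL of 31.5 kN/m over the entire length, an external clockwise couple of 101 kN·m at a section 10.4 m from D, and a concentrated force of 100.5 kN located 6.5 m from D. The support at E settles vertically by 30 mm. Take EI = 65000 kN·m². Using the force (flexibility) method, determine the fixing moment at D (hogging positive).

Remove the prop at E; the released (primary) structure is a cantilever built in at D.
Free-end deflection of the primary structure under the applied loading (downward +):
  UDL 31.5: wL⁴/(8EI) = 112459/EI
  clockwise couple 101 at a = 10.4: M₀a(2L − a)/(2EI) = 8193/EI
  point load 100.5 at a = 6.5: Pa²(3L − a)/(6EI) = 23000/EI
  δ_0 = 143652/EI
Flexibility coefficient — unit upward force at E: δ_{EE} = L³/(3EI) = 732.3/EI.
With EI = 65000 kN·m²: δ_0 = 2.21 m and δ_{EE} = 0.011267 m/kN.
Compatibility — the beam at E must follow the support down by 0.03 m: δ_0 − R_E·δ_{EE} = 0.03, so R_E = (2.21 − 0.03)/0.011267 = 193.5 kN.
Moment equilibrium about D: M_D = Σ(load moments about D) − R_E·L = 3416 − 193.5×13 = 900.6 kN·m.

M_D = 900.6 kN·m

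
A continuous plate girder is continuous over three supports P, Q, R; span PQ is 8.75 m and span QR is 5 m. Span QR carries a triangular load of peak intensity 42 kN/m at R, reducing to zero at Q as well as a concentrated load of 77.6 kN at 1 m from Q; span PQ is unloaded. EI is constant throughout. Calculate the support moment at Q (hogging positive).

Release continuity at Q by inserting a hinge; the redundant is the internal moment M_Q. The primary structure is two simply-supported spans PQ and QR.
End slopes at the hinge Q, treating each span as simply supported:
  span QR: triangular load, peak 42: 7w₀L³/(360EI) = 102.1/EI
  span QR: point load 77.6 at a = 1: Pab(L + b)/(6LEI) = 93.12/EI
  relative rotation θ_0 = (0 + 195.2)/EI = 195.2/EI
A unit hogging moment at Q produces rotation L₁/(3EI) + L₂/(3EI) = 4.583/EI.
Slope continuity at Q: θ_0 = M_Q·4.583/EI, so M_Q = 195.2/4.583 = 42.59 kN·m (hogging).

M_Q = 42.59 kN·m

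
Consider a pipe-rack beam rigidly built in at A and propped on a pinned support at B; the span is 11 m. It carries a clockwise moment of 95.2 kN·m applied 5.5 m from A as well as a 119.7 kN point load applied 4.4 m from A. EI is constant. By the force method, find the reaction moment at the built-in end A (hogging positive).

Remove the prop at B; the released (primary) structure is a cantilever built in at A.
Primary-structure tip deflection at B by superposition:
  clockwise couple 95.2 at a = 5.5: M₀a(2L − a)/(2EI) = 4320/EI
  point load 119.7 at a = 4.4: Pa²(3L − a)/(6EI) = 11046/EI
  δ_0 = 15366/EI
Flexibility coefficient — unit upward force at B: δ_{BB} = L³/(3EI) = 443.7/EI.
Compatibility at B: δ_0 − R_B·δ_{BB} = 0, so R_B = 15366/443.7 = 34.63 kN.
Moment equilibrium about A: M_A = Σ(load moments about A) − R_B·L = 621.9 − 34.63×11 = 240.9 kN·m.

M_A = 240.9 kN·m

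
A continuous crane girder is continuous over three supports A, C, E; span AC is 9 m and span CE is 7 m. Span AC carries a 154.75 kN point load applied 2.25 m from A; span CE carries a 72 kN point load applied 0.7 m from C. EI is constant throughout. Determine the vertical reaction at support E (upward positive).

Take M_C as the redundant. Released structure: two simple spans AC and CE with a hinge at C.
Discontinuity in slope at C on the released structure — sum the simple-span end rotations:
  span AC: point load 154.75 at a = 2.25: Pab(L + a)/(6LEI) = 489.6/EI
  span CE: point load 72 at a = 0.7: Pab(L + b)/(6LEI) = 100.5/EI
  relative rotation θ_0 = (489.6 + 100.5)/EI = 590.2/EI
A unit hogging moment at C produces rotation L₁/(3EI) + L₂/(3EI) = 5.333/EI.
Slope continuity at C: θ_0 = M_C·5.333/EI, so M_C = 590.2/5.333 = 110.7 kN·m (hogging).
Span CE, ΣM about E: R_C^{CE}·7 = 453.6 + 110.7, so R_C^{CE} = 80.61 kN and R_E = 72 − 80.61 = -8.609 kN.

R_E = -8.609 kN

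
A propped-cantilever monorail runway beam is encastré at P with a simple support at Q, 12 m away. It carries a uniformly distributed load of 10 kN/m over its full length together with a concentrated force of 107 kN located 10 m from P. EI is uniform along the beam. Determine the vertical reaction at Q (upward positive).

Take the reaction at Q as the redundant and release it; the primary structure is a cantilever fixed at P.
Primary-structure tip deflection at Q by superposition:
  UDL 10: wL⁴/(8EI) = 25920/EI
  point load 107 at a = 10: Pa²(3L − a)/(6EI) = 46367/EI
  δ_0 = 72287/EI
Flexibility coefficient — unit upward force at Q: δ_{QQ} = L³/(3EI) = 576/EI.
Compatibility at Q: δ_0 − R_Q·δ_{QQ} = 0, so R_Q = 72287/576 = 125.5 kN.

R_Q = 125.5 kN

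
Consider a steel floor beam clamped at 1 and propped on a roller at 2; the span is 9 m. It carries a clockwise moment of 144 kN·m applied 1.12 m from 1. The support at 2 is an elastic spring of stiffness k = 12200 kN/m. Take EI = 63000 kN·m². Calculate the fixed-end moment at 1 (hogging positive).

Remove the prop at 2; the released (primary) structure is a cantilever built in at 1.
Deflection at 2 on the released cantilever, summing each load's contribution:
  clockwise couple 144 at a = 1.12: M₀a(2L − a)/(2EI) = 1361/EI
Tip deflection under a unit load at 2: L³/(3EI) = 243/EI.
With EI = 63000 kN·m²: δ_0 = 0.021606 m and δ_{22} = 0.003857 m/kN.
Compatibility — the spring shortens by R_2/k under the reaction it provides: δ_0 − R_2·δ_{22} = R_2/k. With 1/k = 0.000082 m/kN, R_2 = δ_0 / (δ_{22} + 1/k) = 0.021606 / (0.003857 + 0.000082) = 5.485 kN.
Moment equilibrium about 1: M_1 = Σ(load moments about 1) − R_2·L = 144 − 5.485×9 = 94.63 kN·m.

M_1 = 94.63 kN·m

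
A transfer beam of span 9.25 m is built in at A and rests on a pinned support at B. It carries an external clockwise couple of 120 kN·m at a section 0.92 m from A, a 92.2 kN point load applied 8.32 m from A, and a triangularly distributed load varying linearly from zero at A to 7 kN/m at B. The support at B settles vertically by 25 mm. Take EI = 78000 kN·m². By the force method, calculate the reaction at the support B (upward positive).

Remove the prop at B; the released (primary) structure is a cantilever built in at A.
Downward deflection at the released point B due to the loads:
  clockwise couple 120 at a = 0.92: M₀a(2L − a)/(2EI) = 970.4/EI
  point load 92.2 at a = 8.32: Pa²(3L − a)/(6EI) = 20668/EI
  triangular load, peak 7 at the free end: 11w₀L⁴/(120EI) = 4698/EI
  δ_0 = 26336/EI
Tip deflection under a unit load at B: L³/(3EI) = 263.8/EI.
With EI = 78000 kN·m²: δ_0 = 0.33764 m and δ_{BB} = 0.003382 m/kN.
Compatibility — the beam at B must follow the support down by 0.025 m: δ_0 − R_B·δ_{BB} = 0.025, so R_B = (0.33764 − 0.025)/0.003382 = 92.44 kN.

R_B = 92.44 kN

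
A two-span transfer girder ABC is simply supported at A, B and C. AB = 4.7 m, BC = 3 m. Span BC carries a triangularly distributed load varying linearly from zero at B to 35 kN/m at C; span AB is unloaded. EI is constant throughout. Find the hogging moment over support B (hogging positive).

Insert a hinge at B; M_B is the redundant, and each span becomes simply supported.
Discontinuity in slope at B on the released structure — sum the simple-span end rotations:
  span BC: triangular load, peak 35: 7w₀L³/(360EI) = 18.38/EI
  relative rotation θ_0 = (0 + 18.38)/EI = 18.38/EI
A unit hogging moment at B produces rotation L₁/(3EI) + L₂/(3EI) = 2.567/EI.
Compatibility: M_B·(L₁+L₂)/(3EI) = θ_0, giving M_B = 7.159 kN·m (hogging).

M_B = 7.159 kN·m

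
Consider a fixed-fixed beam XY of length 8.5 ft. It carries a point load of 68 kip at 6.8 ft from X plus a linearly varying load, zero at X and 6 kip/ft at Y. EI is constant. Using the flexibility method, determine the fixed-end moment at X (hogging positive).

M_X = 32.95 kip·ft

Take the two fixed-end moments M_X, M_Y as redundants; the released structure is the simple span XY.
Simple-span end rotations at X and Y under the given loads:
  at X: point load 68 at a = 6.8: Pab(L + b)/(6LEI) = 157.2/EI
  at Y: point load 68 at a = 6.8: Pab(L + a)/(6LEI) = 235.8/EI
  at X: triangular load, peak 6: 7w₀L³/(360EI) = 71.65/EI
  at Y: triangular load, peak 6: w₀L³/(45EI) = 81.88/EI
  θ_X0 = 228.9/EI,  θ_Y0 = 317.7/EI
Flexibility coefficients: a unit moment at one end gives L/(3EI) there and L/(6EI) at the far end, so f₁₁ = f₂₂ = 2.833/EI and f₁₂ = f₂₁ = 1.417/EI.
Compatibility — zero rotation at each built-in end:
  2.833 M_X + 1.417 M_Y = 228.9
  1.417 M_X + 2.833 M_Y = 317.7
Solving the pair gives M_X = 32.95 kip·ft and M_Y = 95.66 kip·ft (hogging).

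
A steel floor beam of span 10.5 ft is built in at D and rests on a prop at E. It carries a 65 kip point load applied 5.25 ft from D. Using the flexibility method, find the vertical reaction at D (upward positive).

Remove the prop at E; the released (primary) structure is a cantilever built in at D.
Free-end deflection of the primary structure under the applied loading (downward +):
  point load 65 at a = 5.25: Pa²(3L − a)/(6EI) = 7838/EI
Tip deflection under a unit load at E: L³/(3EI) = 385.9/EI.
Compatibility at E: δ_0 − R_E·δ_{EE} = 0, so R_E = 7838/385.9 = 20.31 kip.
Vertical equilibrium: R_D = ΣP − R_E = 65 − 20.31 = 44.69 kip.

R_D = 44.69 kip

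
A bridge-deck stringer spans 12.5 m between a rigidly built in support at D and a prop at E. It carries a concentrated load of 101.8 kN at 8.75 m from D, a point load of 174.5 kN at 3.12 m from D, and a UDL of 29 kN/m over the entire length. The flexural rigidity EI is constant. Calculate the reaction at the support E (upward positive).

Take the reaction at E as the redundant and release it; the primary structure is a cantilever fixed at D.
Downward deflection at the released point E due to the loads:
  point load 101.8 at a = 8.75: Pa²(3L − a)/(6EI) = 37347/EI
  point load 174.5 at a = 3.12: Pa²(3L − a)/(6EI) = 9733/EI
  UDL 29: wL⁴/(8EI) = 88501/EI
  δ_0 = 135581/EI
Tip deflection under a unit load at E: L³/(3EI) = 651/EI.
The prop prevents deflection at E: R_E = δ_0/δ_{EE} = 135581/651 = 208.3 kN.

R_E = 208.3 kN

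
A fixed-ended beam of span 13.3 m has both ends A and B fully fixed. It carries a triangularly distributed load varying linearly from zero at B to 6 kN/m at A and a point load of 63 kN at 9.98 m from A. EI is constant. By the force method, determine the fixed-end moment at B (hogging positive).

M_B = 153.1 kN·m

Take the two fixed-end moments M_A, M_B as redundants; the released structure is the simple span AB.
Simple-span end rotations at A and B under the given loads:
  at A: triangular load, peak 6: w₀L³/(45EI) = 313.7/EI
  at B: triangular load, peak 6: 7w₀L³/(360EI) = 274.5/EI
  at A: point load 63 at a = 9.98: Pab(L + b)/(6LEI) = 434.7/EI
  at B: point load 63 at a = 9.98: Pab(L + a)/(6LEI) = 609/EI
  θ_A0 = 748.4/EI,  θ_B0 = 883.4/EI
Flexibility coefficients: a unit moment at one end gives L/(3EI) there and L/(6EI) at the far end, so f₁₁ = f₂₂ = 4.433/EI and f₁₂ = f₂₁ = 2.217/EI.
Compatibility — zero rotation at each built-in end:
  4.433 M_A + 2.217 M_B = 748.4
  2.217 M_A + 4.433 M_B = 883.4
Solving the pair gives M_A = 92.25 kN·m and M_B = 153.1 kN·m (hogging).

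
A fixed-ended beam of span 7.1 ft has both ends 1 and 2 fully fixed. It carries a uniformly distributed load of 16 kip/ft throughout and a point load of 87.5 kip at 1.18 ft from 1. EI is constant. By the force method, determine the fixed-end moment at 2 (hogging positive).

M_2 = 81.52 kip·ft

Release both end moments; the primary structure is a simply-supported span 12 with redundants M_1 and M_2.
On the primary (simply-supported) span, the end slopes from the loading are:
  at 1: UDL 16: wL³/(24EI) = 238.6/EI
  at 2: UDL 16: wL³/(24EI) = 238.6/EI
  at 1: point load 87.5 at a = 1.18: Pab(L + b)/(6LEI) = 186.8/EI
  at 2: point load 87.5 at a = 1.18: Pab(L + a)/(6LEI) = 118.8/EI
  θ_10 = 425.4/EI,  θ_20 = 357.4/EI
Flexibility coefficients: a unit moment at one end gives L/(3EI) there and L/(6EI) at the far end, so f₁₁ = f₂₂ = 2.367/EI and f₁₂ = f₂₁ = 1.183/EI.
Compatibility — zero rotation at each built-in end:
  2.367 M_1 + 1.183 M_2 = 425.4
  1.183 M_1 + 2.367 M_2 = 357.4
Solving the pair gives M_1 = 139 kip·ft and M_2 = 81.52 kip·ft (hogging).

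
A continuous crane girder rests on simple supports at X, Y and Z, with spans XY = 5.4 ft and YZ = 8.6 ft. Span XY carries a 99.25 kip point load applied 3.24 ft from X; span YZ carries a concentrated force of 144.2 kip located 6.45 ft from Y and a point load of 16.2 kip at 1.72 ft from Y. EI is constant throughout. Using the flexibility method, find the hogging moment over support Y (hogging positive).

Release continuity at Y by inserting a hinge; the redundant is the internal moment M_Y. The primary structure is two simply-supported spans XY and YZ.
Rotations at Y on the released spans (each span's end-slope, ×1/EI):
  span XY: point load 99.25 at a = 3.24: Pab(L + a)/(6LEI) = 185.2/EI
  span YZ: point load 144.2 at a = 6.45: Pab(L + b)/(6LEI) = 416.6/EI
  span YZ: point load 16.2 at a = 1.72: Pab(L + b)/(6LEI) = 57.51/EI
  relative rotation θ_0 = (185.2 + 474.1)/EI = 659.3/EI
A unit hogging moment at Y produces rotation L₁/(3EI) + L₂/(3EI) = 4.667/EI.
Compatibility: M_Y·(L₁+L₂)/(3EI) = θ_0, giving M_Y = 141.3 kip·ft (hogging).

M_Y = 141.3 kip·ft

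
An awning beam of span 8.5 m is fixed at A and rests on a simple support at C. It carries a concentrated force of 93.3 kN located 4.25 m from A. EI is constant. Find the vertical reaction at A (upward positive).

Choose R_C as the redundant. The primary structure is the cantilever fixed at A.
Downward deflection at the released point C due to the loads:
  point load 93.3 at a = 4.25: Pa²(3L − a)/(6EI) = 5969/EI
Tip deflection under a unit load at C: L³/(3EI) = 204.7/EI.
Compatibility at C: δ_0 − R_C·δ_{CC} = 0, so R_C = 5969/204.7 = 29.16 kN.
Vertical equilibrium: R_A = ΣP − R_C = 93.3 − 29.16 = 64.14 kN.

R_A = 64.14 kN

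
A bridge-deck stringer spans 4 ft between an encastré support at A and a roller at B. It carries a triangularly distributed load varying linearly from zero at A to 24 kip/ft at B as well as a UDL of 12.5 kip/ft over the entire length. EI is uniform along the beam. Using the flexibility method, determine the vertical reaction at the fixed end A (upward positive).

R_A = 52.85 kip

Take the reaction at B as the redundant and release it; the primary structure is a cantilever fixed at A.
Downward deflection at the released point B due to the loads:
  triangular load, peak 24 at the free end: 11w₀L⁴/(120EI) = 563.2/EI
  UDL 12.5: wL⁴/(8EI) = 400/EI
  δ_0 = 963.2/EI
Flexibility coefficient — unit upward force at B: δ_{BB} = L³/(3EI) = 21.33/EI.
Compatibility at B: δ_0 − R_B·δ_{BB} = 0, so R_B = 963.2/21.33 = 45.15 kip.
Vertical equilibrium: R_A = ΣP − R_B = 98 − 45.15 = 52.85 kip.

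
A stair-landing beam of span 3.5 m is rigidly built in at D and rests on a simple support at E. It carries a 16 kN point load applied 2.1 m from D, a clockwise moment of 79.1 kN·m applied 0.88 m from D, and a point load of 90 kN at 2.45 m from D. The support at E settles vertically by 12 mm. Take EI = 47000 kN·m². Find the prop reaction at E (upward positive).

R_E = 33.07 kN

Release the roller at E. Primary structure: cantilever fixed at D.
Deflection at E on the released cantilever, summing each load's contribution:
  point load 16 at a = 2.1: Pa²(3L − a)/(6EI) = 98.78/EI
  clockwise couple 79.1 at a = 0.88: M₀a(2L − a)/(2EI) = 213/EI
  point load 90 at a = 2.45: Pa²(3L − a)/(6EI) = 724.8/EI
  δ_0 = 1037/EI
Tip deflection under a unit load at E: L³/(3EI) = 14.29/EI.
With EI = 47000 kN·m²: δ_0 = 0.022055 m and δ_{EE} = 0.000304 m/kN.
Compatibility — the beam at E must follow the support down by 0.012 m: δ_0 − R_E·δ_{EE} = 0.012, so R_E = (0.022055 − 0.012)/0.000304 = 33.07 kN.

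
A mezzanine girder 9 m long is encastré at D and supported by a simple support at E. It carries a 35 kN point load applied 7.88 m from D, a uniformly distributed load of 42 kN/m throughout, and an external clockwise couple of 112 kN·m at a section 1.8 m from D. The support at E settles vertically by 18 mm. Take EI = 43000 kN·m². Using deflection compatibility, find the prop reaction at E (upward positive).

R_E = 173.8 kN

Remove the prop at E; the released (primary) structure is a cantilever built in at D.
Deflection at E on the released cantilever, summing each load's contribution:
  point load 35 at a = 7.88: Pa²(3L − a)/(6EI) = 6926/EI
  UDL 42: wL⁴/(8EI) = 34445/EI
  clockwise couple 112 at a = 1.8: M₀a(2L − a)/(2EI) = 1633/EI
  δ_0 = 43004/EI
Tip deflection under a unit load at E: L³/(3EI) = 243/EI.
With EI = 43000 kN·m²: δ_0 = 1.0001 m and δ_{EE} = 0.005651 m/kN.
Compatibility — the beam at E must follow the support down by 0.018 m: δ_0 − R_E·δ_{EE} = 0.018, so R_E = (1.0001 − 0.018)/0.005651 = 173.8 kN.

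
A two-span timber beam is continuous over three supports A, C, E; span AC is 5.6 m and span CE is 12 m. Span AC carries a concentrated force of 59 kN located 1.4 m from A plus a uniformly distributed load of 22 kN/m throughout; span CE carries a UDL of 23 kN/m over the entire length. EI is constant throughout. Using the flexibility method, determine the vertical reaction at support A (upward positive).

R_A = 48.34 kN

Release continuity at C by inserting a hinge; the redundant is the internal moment M_C. The primary structure is two simply-supported spans AC and CE.
Rotations at C on the released spans (each span's end-slope, ×1/EI):
  span AC: point load 59 at a = 1.4: Pab(L + a)/(6LEI) = 72.28/EI
  span AC: UDL 22: wL³/(24EI) = 161/EI
  span CE: UDL 23: wL³/(24EI) = 1656/EI
  relative rotation θ_0 = (233.3 + 1656)/EI = 1889/EI
A unit hogging moment at C produces rotation L₁/(3EI) + L₂/(3EI) = 5.867/EI.
Slope continuity at C: θ_0 = M_C·5.867/EI, so M_C = 1889/5.867 = 322 kN·m (hogging).
Span AC, ΣM about A with M_C applied at C: R_C^{AC}·5.6 = 427.6 + 322, so R_C^{AC} = 133.9 kN and R_A = 182.2 − 133.9 = 48.34 kN.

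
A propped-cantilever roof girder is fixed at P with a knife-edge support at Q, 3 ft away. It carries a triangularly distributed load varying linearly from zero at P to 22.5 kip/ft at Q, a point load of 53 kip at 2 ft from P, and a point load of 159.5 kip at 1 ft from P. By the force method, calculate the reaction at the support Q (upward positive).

Remove the prop at Q; the released (primary) structure is a cantilever built in at P.
Deflection at Q on the released cantilever, summing each load's contribution:
  triangular load, peak 22.5 at the free end: 11w₀L⁴/(120EI) = 167.1/EI
  point load 53 at a = 2: Pa²(3L − a)/(6EI) = 247.3/EI
  point load 159.5 at a = 1: Pa²(3L − a)/(6EI) = 212.7/EI
  δ_0 = 627.1/EI
Flexibility coefficient — unit upward force at Q: δ_{QQ} = L³/(3EI) = 9/EI.
The prop prevents deflection at Q: R_Q = δ_0/δ_{QQ} = 627.1/9 = 69.67 kip.

R_Q = 69.67 kip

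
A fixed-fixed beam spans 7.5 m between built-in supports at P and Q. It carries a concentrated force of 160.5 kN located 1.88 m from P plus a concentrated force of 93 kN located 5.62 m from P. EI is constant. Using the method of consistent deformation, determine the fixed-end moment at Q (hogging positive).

Take the two fixed-end moments M_P, M_Q as redundants; the released structure is the simple span PQ.
Simple-span end rotations at P and Q under the given loads:
  at P: point load 160.5 at a = 1.88: Pab(L + b)/(6LEI) = 494.4/EI
  at Q: point load 160.5 at a = 1.88: Pab(L + a)/(6LEI) = 353.5/EI
  at P: point load 93 at a = 5.62: Pab(L + b)/(6LEI) = 204.8/EI
  at Q: point load 93 at a = 5.62: Pab(L + a)/(6LEI) = 286.5/EI
  θ_P0 = 699.2/EI,  θ_Q0 = 640/EI
Flexibility coefficients: a unit moment at one end gives L/(3EI) there and L/(6EI) at the far end, so f₁₁ = f₂₂ = 2.5/EI and f₁₂ = f₂₁ = 1.25/EI.
Compatibility — zero rotation at each built-in end:
  2.5 M_P + 1.25 M_Q = 699.2
  1.25 M_P + 2.5 M_Q = 640
Solving the pair gives M_P = 202.3 kN·m and M_Q = 154.8 kN·m (hogging).

M_Q = 154.8 kN·m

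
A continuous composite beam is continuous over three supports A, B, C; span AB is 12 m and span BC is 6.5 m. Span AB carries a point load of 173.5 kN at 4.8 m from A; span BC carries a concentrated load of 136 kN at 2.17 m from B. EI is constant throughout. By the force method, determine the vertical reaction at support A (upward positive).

Take M_B as the redundant. Released structure: two simple spans AB and BC with a hinge at B.
Rotations at B on the released spans (each span's end-slope, ×1/EI):
  span AB: point load 173.5 at a = 4.8: Pab(L + a)/(6LEI) = 1399/EI
  span BC: point load 136 at a = 2.17: Pab(L + b)/(6LEI) = 354.9/EI
  relative rotation θ_0 = (1399 + 354.9)/EI = 1754/EI
A unit hogging moment at B produces rotation L₁/(3EI) + L₂/(3EI) = 6.167/EI.
Slope continuity at B: θ_0 = M_B·6.167/EI, so M_B = 1754/6.167 = 284.4 kN·m (hogging).
Span AB, ΣM about A with M_B applied at B: R_B^{AB}·12 = 832.8 + 284.4, so R_B^{AB} = 93.1 kN and R_A = 173.5 − 93.1 = 80.4 kN.

R_A = 80.4 kN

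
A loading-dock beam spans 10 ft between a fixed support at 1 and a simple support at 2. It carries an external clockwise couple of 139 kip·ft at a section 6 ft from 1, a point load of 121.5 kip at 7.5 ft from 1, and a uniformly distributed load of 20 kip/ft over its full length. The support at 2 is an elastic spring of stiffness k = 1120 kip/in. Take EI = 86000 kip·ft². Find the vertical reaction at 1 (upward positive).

R_1 = 155.3 kip

Remove the prop at 2; the released (primary) structure is a cantilever built in at 1.
Downward deflection at the released point 2 due to the loads:
  clockwise couple 139 at a = 6: M₀a(2L − a)/(2EI) = 5838/EI
  point load 121.5 at a = 7.5: Pa²(3L − a)/(6EI) = 25629/EI
  UDL 20: wL⁴/(8EI) = 25000/EI
  δ_0 = 56467/EI
Flexibility coefficient — unit upward force at 2: δ_{22} = L³/(3EI) = 333.3/EI.
With EI = 86000 kip·ft²: δ_0 = 0.65659 ft and δ_{22} = 0.003876 ft/kip.
Compatibility — the spring shortens by R_2/k under the reaction it provides: δ_0 − R_2·δ_{22} = R_2/k. With 1/k = 1/(1120×12) ft/kip = 0.000074 ft/kip, R_2 = δ_0 / (δ_{22} + 1/k) = 0.65659 / (0.003876 + 0.000074) = 166.2 kip.
Vertical equilibrium: R_1 = ΣP − R_2 = 321.5 − 166.2 = 155.3 kip.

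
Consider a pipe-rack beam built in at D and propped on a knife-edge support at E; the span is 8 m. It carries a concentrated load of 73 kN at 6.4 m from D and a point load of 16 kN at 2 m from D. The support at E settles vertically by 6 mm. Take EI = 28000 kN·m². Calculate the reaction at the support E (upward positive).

R_E = 51.78 kN

Remove the prop at E; the released (primary) structure is a cantilever built in at D.
Free-end deflection of the primary structure under the applied loading (downward +):
  point load 73 at a = 6.4: Pa²(3L − a)/(6EI) = 8771/EI
  point load 16 at a = 2: Pa²(3L − a)/(6EI) = 234.7/EI
  δ_0 = 9006/EI
Tip deflection under a unit load at E: L³/(3EI) = 170.7/EI.
With EI = 28000 kN·m²: δ_0 = 0.32163 m and δ_{EE} = 0.006095 m/kN.
Compatibility — the beam at E must follow the support down by 0.006 m: δ_0 − R_E·δ_{EE} = 0.006, so R_E = (0.32163 − 0.006)/0.006095 = 51.78 kN.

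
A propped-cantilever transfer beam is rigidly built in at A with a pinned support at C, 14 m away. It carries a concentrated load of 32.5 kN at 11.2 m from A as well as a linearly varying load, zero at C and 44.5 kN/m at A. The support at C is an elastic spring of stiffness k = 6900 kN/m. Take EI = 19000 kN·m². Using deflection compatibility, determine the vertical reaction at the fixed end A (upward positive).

Remove the prop at C; the released (primary) structure is a cantilever built in at A.
Deflection at C on the released cantilever, summing each load's contribution:
  point load 32.5 at a = 11.2: Pa²(3L − a)/(6EI) = 20928/EI
  triangular load, peak 44.5 at the fixed end: w₀L⁴/(30EI) = 56984/EI
  δ_0 = 77911/EI
Tip deflection under a unit load at C: L³/(3EI) = 914.7/EI.
With EI = 19000 kN·m²: δ_0 = 4.1006 m and δ_{CC} = 0.04814 m/kN.
Compatibility — the spring shortens by R_C/k under the reaction it provides: δ_0 − R_C·δ_{CC} = R_C/k. With 1/k = 0.000145 m/kN, R_C = δ_0 / (δ_{CC} + 1/k) = 4.1006 / (0.04814 + 0.000145) = 84.92 kN.
Vertical equilibrium: R_A = ΣP − R_C = 344 − 84.92 = 259.1 kN.

R_A = 259.1 kN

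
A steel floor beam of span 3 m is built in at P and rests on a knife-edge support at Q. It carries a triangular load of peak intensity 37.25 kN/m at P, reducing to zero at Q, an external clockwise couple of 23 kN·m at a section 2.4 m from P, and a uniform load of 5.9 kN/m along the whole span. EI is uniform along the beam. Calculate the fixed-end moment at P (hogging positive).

Take the reaction at Q as the redundant and release it; the primary structure is a cantilever fixed at P.
Primary-structure tip deflection at Q by superposition:
  triangular load, peak 37.25 at the fixed end: w₀L⁴/(30EI) = 100.6/EI
  clockwise couple 23 at a = 2.4: M₀a(2L − a)/(2EI) = 99.36/EI
  UDL 5.9: wL⁴/(8EI) = 59.74/EI
  δ_0 = 259.7/EI
Tip deflection under a unit load at Q: L³/(3EI) = 9/EI.
The prop prevents deflection at Q: R_Q = δ_0/δ_{QQ} = 259.7/9 = 28.85 kN.
Moment equilibrium about P: M_P = Σ(load moments about P) − R_Q·L = 105.4 − 28.85×3 = 18.87 kN·m.

M_P = 18.87 kN·m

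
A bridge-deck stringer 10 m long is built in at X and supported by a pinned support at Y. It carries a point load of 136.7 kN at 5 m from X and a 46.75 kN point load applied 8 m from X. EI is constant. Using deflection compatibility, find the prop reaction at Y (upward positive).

Take the reaction at Y as the redundant and release it; the primary structure is a cantilever fixed at X.
Deflection at Y on the released cantilever, summing each load's contribution:
  point load 136.7 at a = 5: Pa²(3L − a)/(6EI) = 14240/EI
  point load 46.75 at a = 8: Pa²(3L − a)/(6EI) = 10971/EI
  δ_0 = 25210/EI
Tip deflection under a unit load at Y: L³/(3EI) = 333.3/EI.
The prop prevents deflection at Y: R_Y = δ_0/δ_{YY} = 25210/333.3 = 75.63 kN.

R_Y = 75.63 kN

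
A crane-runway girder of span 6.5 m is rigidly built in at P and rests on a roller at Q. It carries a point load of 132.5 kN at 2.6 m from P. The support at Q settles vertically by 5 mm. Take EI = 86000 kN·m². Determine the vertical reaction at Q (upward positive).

R_Q = 22.86 kN

Take the reaction at Q as the redundant and release it; the primary structure is a cantilever fixed at P.
Downward deflection at the released point Q due to the loads:
  point load 132.5 at a = 2.6: Pa²(3L − a)/(6EI) = 2523/EI
Flexibility coefficient — unit upward force at Q: δ_{QQ} = L³/(3EI) = 91.54/EI.
With EI = 86000 kN·m²: δ_0 = 0.029336 m and δ_{QQ} = 0.001064 m/kN.
Compatibility — the beam at Q must follow the support down by 0.005 m: δ_0 − R_Q·δ_{QQ} = 0.005, so R_Q = (0.029336 − 0.005)/0.001064 = 22.86 kN.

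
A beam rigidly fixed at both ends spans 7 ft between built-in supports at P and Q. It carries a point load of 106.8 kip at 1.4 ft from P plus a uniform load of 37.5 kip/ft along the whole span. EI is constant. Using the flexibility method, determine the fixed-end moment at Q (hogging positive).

Take the two fixed-end moments M_P, M_Q as redundants; the released structure is the simple span PQ.
Simple-span end rotations at P and Q under the given loads:
  at P: point load 106.8 at a = 1.4: Pab(L + b)/(6LEI) = 251.2/EI
  at Q: point load 106.8 at a = 1.4: Pab(L + a)/(6LEI) = 167.5/EI
  at P: UDL 37.5: wL³/(24EI) = 535.9/EI
  at Q: UDL 37.5: wL³/(24EI) = 535.9/EI
  θ_P0 = 787.1/EI,  θ_Q0 = 703.4/EI
Flexibility coefficients: a unit moment at one end gives L/(3EI) there and L/(6EI) at the far end, so f₁₁ = f₂₂ = 2.333/EI and f₁₂ = f₂₁ = 1.167/EI.
Compatibility — zero rotation at each built-in end:
  2.333 M_P + 1.167 M_Q = 787.1
  1.167 M_P + 2.333 M_Q = 703.4
Solving the pair gives M_P = 248.8 kip·ft and M_Q = 177 kip·ft (hogging).

M_Q = 177 kip·ft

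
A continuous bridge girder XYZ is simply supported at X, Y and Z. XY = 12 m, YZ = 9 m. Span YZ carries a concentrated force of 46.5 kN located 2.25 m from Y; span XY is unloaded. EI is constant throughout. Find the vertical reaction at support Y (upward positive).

R_Y = 40.6 kN

Release continuity at Y by inserting a hinge; the redundant is the internal moment M_Y. The primary structure is two simply-supported spans XY and YZ.
End slopes at the hinge Y, treating each span as simply supported:
  span YZ: point load 46.5 at a = 2.25: Pab(L + b)/(6LEI) = 206/EI
  relative rotation θ_0 = (0 + 206)/EI = 206/EI
A unit hogging moment at Y produces rotation L₁/(3EI) + L₂/(3EI) = 7/EI.
Compatibility: M_Y·(L₁+L₂)/(3EI) = θ_0, giving M_Y = 29.43 kN·m (hogging).
Span XY, ΣM about X with M_Y applied at Y: R_Y^{XY}·12 = 0 + 29.43, so R_Y^{XY} = 2.452 kN and R_X = 0 − 2.452 = -2.452 kN.
Span YZ, ΣM about Z: R_Y^{YZ}·9 = 313.9 + 29.43, so R_Y^{YZ} = 38.14 kN and R_Z = 46.5 − 38.14 = 8.355 kN.
R_Y = 2.452 + 38.14 = 40.6 kN.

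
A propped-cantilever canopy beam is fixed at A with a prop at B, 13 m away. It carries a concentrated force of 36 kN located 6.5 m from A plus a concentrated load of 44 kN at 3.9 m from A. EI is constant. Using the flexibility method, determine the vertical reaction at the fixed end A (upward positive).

R_A = 63.4 kN

Remove the prop at B; the released (primary) structure is a cantilever built in at A.
Primary-structure tip deflection at B by superposition:
  point load 36 at a = 6.5: Pa²(3L − a)/(6EI) = 8239/EI
  point load 44 at a = 3.9: Pa²(3L − a)/(6EI) = 3915/EI
  δ_0 = 12154/EI
Tip deflection under a unit load at B: L³/(3EI) = 732.3/EI.
The prop prevents deflection at B: R_B = δ_0/δ_{BB} = 12154/732.3 = 16.6 kN.
Vertical equilibrium: R_A = ΣP − R_B = 80 − 16.6 = 63.4 kN.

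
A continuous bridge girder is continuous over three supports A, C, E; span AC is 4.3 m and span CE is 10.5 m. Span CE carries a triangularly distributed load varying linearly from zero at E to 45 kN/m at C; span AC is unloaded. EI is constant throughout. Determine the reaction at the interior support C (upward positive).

Insert a hinge at C; M_C is the redundant, and each span becomes simply supported.
Rotations at C on the released spans (each span's end-slope, ×1/EI):
  span CE: triangular load, peak 45: w₀L³/(45EI) = 1158/EI
  relative rotation θ_0 = (0 + 1158)/EI = 1158/EI
A unit hogging moment at C produces rotation L₁/(3EI) + L₂/(3EI) = 4.933/EI.
Slope continuity at C: θ_0 = M_C·4.933/EI, so M_C = 1158/4.933 = 234.7 kN·m (hogging).
Span AC, ΣM about A with M_C applied at C: R_C^{AC}·4.3 = 0 + 234.7, so R_C^{AC} = 54.57 kN and R_A = 0 − 54.57 = -54.57 kN.
Span CE, ΣM about E: R_C^{CE}·10.5 = 1654 + 234.7, so R_C^{CE} = 179.8 kN and R_E = 236.2 − 179.8 = 56.4 kN.
R_C = 54.57 + 179.8 = 234.4 kN.

R_C = 234.4 kN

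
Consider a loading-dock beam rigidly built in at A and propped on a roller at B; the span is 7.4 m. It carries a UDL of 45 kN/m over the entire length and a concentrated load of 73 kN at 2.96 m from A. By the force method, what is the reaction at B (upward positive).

Remove the prop at B; the released (primary) structure is a cantilever built in at A.
Downward deflection at the released point B due to the loads:
  UDL 45: wL⁴/(8EI) = 16867/EI
  point load 73 at a = 2.96: Pa²(3L − a)/(6EI) = 2051/EI
  δ_0 = 18918/EI
Tip deflection under a unit load at B: L³/(3EI) = 135.1/EI.
Compatibility at B: δ_0 − R_B·δ_{BB} = 0, so R_B = 18918/135.1 = 140.1 kN.

R_B = 140.1 kN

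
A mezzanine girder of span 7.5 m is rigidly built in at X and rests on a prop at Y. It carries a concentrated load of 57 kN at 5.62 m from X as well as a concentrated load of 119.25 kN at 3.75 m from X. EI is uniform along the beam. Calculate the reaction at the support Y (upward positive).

R_Y = 73.28 kN

Choose R_Y as the redundant. The primary structure is the cantilever fixed at X.
Free-end deflection of the primary structure under the applied loading (downward +):
  point load 57 at a = 5.62: Pa²(3L − a)/(6EI) = 5065/EI
  point load 119.25 at a = 3.75: Pa²(3L − a)/(6EI) = 5240/EI
  δ_0 = 10305/EI
Flexibility coefficient — unit upward force at Y: δ_{YY} = L³/(3EI) = 140.6/EI.
The prop prevents deflection at Y: R_Y = δ_0/δ_{YY} = 10305/140.6 = 73.28 kN.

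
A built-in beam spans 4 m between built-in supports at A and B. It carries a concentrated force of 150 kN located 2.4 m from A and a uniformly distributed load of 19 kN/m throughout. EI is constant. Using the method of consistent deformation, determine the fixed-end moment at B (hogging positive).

Take the two fixed-end moments M_A, M_B as redundants; the released structure is the simple span AB.
End rotations of the released simple span under the applied load (×1/EI):
  at A: point load 150 at a = 2.4: Pab(L + b)/(6LEI) = 134.4/EI
  at B: point load 150 at a = 2.4: Pab(L + a)/(6LEI) = 153.6/EI
  at A: UDL 19: wL³/(24EI) = 50.67/EI
  at B: UDL 19: wL³/(24EI) = 50.67/EI
  θ_A0 = 185.1/EI,  θ_B0 = 204.3/EI
Flexibility coefficients: a unit moment at one end gives L/(3EI) there and L/(6EI) at the far end, so f₁₁ = f₂₂ = 1.333/EI and f₁₂ = f₂₁ = 0.6667/EI.
Compatibility — zero rotation at each built-in end:
  1.333 M_A + 0.6667 M_B = 185.1
  0.6667 M_A + 1.333 M_B = 204.3
Solving the pair gives M_A = 82.93 kN·m and M_B = 111.7 kN·m (hogging).

M_B = 111.7 kN·m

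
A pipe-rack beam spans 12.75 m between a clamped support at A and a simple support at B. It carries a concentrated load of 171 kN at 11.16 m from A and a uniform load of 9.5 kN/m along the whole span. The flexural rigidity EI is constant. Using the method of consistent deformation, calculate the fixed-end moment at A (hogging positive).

Remove the prop at B; the released (primary) structure is a cantilever built in at A.
Primary-structure tip deflection at B by superposition:
  point load 171 at a = 11.16: Pa²(3L − a)/(6EI) = 96157/EI
  UDL 9.5: wL⁴/(8EI) = 31382/EI
  δ_0 = 127539/EI
Flexibility coefficient — unit upward force at B: δ_{BB} = L³/(3EI) = 690.9/EI.
The prop prevents deflection at B: R_B = δ_0/δ_{BB} = 127539/690.9 = 184.6 kN.
Moment equilibrium about A: M_A = Σ(load moments about A) − R_B·L = 2681 − 184.6×12.75 = 326.9 kN·m.

M_A = 326.9 kN·m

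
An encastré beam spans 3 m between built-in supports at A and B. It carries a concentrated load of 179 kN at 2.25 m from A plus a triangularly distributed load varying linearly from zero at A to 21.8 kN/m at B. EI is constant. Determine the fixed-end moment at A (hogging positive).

Release both end moments; the primary structure is a simply-supported span AB with redundants M_A and M_B.
Simple-span end rotations at A and B under the given loads:
  at A: point load 179 at a = 2.25: Pab(L + b)/(6LEI) = 62.93/EI
  at B: point load 179 at a = 2.25: Pab(L + a)/(6LEI) = 88.1/EI
  at A: triangular load, peak 21.8: 7w₀L³/(360EI) = 11.45/EI
  at B: triangular load, peak 21.8: w₀L³/(45EI) = 13.08/EI
  θ_A0 = 74.37/EI,  θ_B0 = 101.2/EI
Flexibility coefficients: a unit moment at one end gives L/(3EI) there and L/(6EI) at the far end, so f₁₁ = f₂₂ = 1/EI and f₁₂ = f₂₁ = 0.5/EI.
Compatibility — zero rotation at each built-in end:
  1 M_A + 0.5 M_B = 74.37
  0.5 M_A + 1 M_B = 101.2
Solving the pair gives M_A = 31.71 kN·m and M_B = 85.33 kN·m (hogging).

M_A = 31.71 kN·m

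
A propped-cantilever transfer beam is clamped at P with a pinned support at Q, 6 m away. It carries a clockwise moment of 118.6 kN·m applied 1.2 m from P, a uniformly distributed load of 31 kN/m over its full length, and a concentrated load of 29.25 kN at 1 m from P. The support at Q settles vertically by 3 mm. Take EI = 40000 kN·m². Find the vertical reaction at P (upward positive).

Release the roller at Q. Primary structure: cantilever fixed at P.
Primary-structure tip deflection at Q by superposition:
  clockwise couple 118.6 at a = 1.2: M₀a(2L − a)/(2EI) = 768.5/EI
  UDL 31: wL⁴/(8EI) = 5022/EI
  point load 29.25 at a = 1: Pa²(3L − a)/(6EI) = 82.88/EI
  δ_0 = 5873/EI
Flexibility coefficient — unit upward force at Q: δ_{QQ} = L³/(3EI) = 72/EI.
With EI = 40000 kN·m²: δ_0 = 0.14684 m and δ_{QQ} = 0.0018 m/kN.
Compatibility — the beam at Q must follow the support down by 0.003 m: δ_0 − R_Q·δ_{QQ} = 0.003, so R_Q = (0.14684 − 0.003)/0.0018 = 79.91 kN.
Vertical equilibrium: R_P = ΣP − R_Q = 215.2 − 79.91 = 135.3 kN.

R_P = 135.3 kN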